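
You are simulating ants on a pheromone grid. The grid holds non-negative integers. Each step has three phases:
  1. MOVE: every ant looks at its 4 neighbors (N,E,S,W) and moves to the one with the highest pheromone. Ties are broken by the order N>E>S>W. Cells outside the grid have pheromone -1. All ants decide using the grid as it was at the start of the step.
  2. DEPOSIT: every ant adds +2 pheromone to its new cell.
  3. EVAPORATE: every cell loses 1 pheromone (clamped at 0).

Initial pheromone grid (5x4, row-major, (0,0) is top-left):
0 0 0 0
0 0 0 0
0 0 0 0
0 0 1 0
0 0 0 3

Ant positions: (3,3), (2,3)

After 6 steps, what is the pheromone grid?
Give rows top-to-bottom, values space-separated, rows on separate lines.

After step 1: ants at (4,3),(1,3)
  0 0 0 0
  0 0 0 1
  0 0 0 0
  0 0 0 0
  0 0 0 4
After step 2: ants at (3,3),(0,3)
  0 0 0 1
  0 0 0 0
  0 0 0 0
  0 0 0 1
  0 0 0 3
After step 3: ants at (4,3),(1,3)
  0 0 0 0
  0 0 0 1
  0 0 0 0
  0 0 0 0
  0 0 0 4
After step 4: ants at (3,3),(0,3)
  0 0 0 1
  0 0 0 0
  0 0 0 0
  0 0 0 1
  0 0 0 3
After step 5: ants at (4,3),(1,3)
  0 0 0 0
  0 0 0 1
  0 0 0 0
  0 0 0 0
  0 0 0 4
After step 6: ants at (3,3),(0,3)
  0 0 0 1
  0 0 0 0
  0 0 0 0
  0 0 0 1
  0 0 0 3

0 0 0 1
0 0 0 0
0 0 0 0
0 0 0 1
0 0 0 3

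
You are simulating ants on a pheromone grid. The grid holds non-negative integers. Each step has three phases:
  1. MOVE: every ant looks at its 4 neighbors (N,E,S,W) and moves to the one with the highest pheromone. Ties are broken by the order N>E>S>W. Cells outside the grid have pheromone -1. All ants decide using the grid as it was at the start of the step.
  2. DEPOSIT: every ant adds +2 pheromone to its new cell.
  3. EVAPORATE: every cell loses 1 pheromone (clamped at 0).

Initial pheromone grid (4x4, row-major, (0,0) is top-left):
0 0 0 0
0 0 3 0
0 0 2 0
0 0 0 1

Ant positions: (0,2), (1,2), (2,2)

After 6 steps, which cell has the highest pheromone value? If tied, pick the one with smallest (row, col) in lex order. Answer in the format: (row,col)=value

Answer: (1,2)=15

Derivation:
Step 1: ant0:(0,2)->S->(1,2) | ant1:(1,2)->S->(2,2) | ant2:(2,2)->N->(1,2)
  grid max=6 at (1,2)
Step 2: ant0:(1,2)->S->(2,2) | ant1:(2,2)->N->(1,2) | ant2:(1,2)->S->(2,2)
  grid max=7 at (1,2)
Step 3: ant0:(2,2)->N->(1,2) | ant1:(1,2)->S->(2,2) | ant2:(2,2)->N->(1,2)
  grid max=10 at (1,2)
Step 4: ant0:(1,2)->S->(2,2) | ant1:(2,2)->N->(1,2) | ant2:(1,2)->S->(2,2)
  grid max=11 at (1,2)
Step 5: ant0:(2,2)->N->(1,2) | ant1:(1,2)->S->(2,2) | ant2:(2,2)->N->(1,2)
  grid max=14 at (1,2)
Step 6: ant0:(1,2)->S->(2,2) | ant1:(2,2)->N->(1,2) | ant2:(1,2)->S->(2,2)
  grid max=15 at (1,2)
Final grid:
  0 0 0 0
  0 0 15 0
  0 0 14 0
  0 0 0 0
Max pheromone 15 at (1,2)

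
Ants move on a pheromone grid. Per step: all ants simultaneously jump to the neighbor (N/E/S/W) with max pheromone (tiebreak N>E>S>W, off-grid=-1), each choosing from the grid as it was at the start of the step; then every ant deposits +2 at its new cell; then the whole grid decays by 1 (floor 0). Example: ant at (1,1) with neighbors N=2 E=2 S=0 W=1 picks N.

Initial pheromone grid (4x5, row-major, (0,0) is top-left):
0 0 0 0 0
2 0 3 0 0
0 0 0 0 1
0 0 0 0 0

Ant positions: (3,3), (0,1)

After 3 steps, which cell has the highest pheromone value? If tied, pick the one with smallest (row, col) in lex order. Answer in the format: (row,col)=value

Answer: (1,2)=4

Derivation:
Step 1: ant0:(3,3)->N->(2,3) | ant1:(0,1)->E->(0,2)
  grid max=2 at (1,2)
Step 2: ant0:(2,3)->N->(1,3) | ant1:(0,2)->S->(1,2)
  grid max=3 at (1,2)
Step 3: ant0:(1,3)->W->(1,2) | ant1:(1,2)->E->(1,3)
  grid max=4 at (1,2)
Final grid:
  0 0 0 0 0
  0 0 4 2 0
  0 0 0 0 0
  0 0 0 0 0
Max pheromone 4 at (1,2)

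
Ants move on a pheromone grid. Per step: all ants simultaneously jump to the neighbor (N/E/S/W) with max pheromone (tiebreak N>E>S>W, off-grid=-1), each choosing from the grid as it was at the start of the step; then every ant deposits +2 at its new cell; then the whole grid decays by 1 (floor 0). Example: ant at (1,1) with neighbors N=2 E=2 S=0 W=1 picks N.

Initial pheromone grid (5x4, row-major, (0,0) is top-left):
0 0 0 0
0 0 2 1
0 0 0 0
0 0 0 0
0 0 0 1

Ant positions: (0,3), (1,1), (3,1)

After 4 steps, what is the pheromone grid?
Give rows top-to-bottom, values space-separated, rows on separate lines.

After step 1: ants at (1,3),(1,2),(2,1)
  0 0 0 0
  0 0 3 2
  0 1 0 0
  0 0 0 0
  0 0 0 0
After step 2: ants at (1,2),(1,3),(1,1)
  0 0 0 0
  0 1 4 3
  0 0 0 0
  0 0 0 0
  0 0 0 0
After step 3: ants at (1,3),(1,2),(1,2)
  0 0 0 0
  0 0 7 4
  0 0 0 0
  0 0 0 0
  0 0 0 0
After step 4: ants at (1,2),(1,3),(1,3)
  0 0 0 0
  0 0 8 7
  0 0 0 0
  0 0 0 0
  0 0 0 0

0 0 0 0
0 0 8 7
0 0 0 0
0 0 0 0
0 0 0 0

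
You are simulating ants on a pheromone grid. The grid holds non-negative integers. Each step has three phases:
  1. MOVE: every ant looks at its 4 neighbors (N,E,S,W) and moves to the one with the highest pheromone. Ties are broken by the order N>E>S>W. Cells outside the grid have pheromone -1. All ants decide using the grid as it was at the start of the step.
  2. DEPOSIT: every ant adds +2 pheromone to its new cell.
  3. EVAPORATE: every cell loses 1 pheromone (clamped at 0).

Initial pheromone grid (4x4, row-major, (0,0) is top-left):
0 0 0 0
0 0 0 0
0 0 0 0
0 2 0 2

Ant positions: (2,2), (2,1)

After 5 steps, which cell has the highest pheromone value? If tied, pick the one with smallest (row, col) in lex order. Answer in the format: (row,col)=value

Answer: (3,1)=3

Derivation:
Step 1: ant0:(2,2)->N->(1,2) | ant1:(2,1)->S->(3,1)
  grid max=3 at (3,1)
Step 2: ant0:(1,2)->N->(0,2) | ant1:(3,1)->N->(2,1)
  grid max=2 at (3,1)
Step 3: ant0:(0,2)->E->(0,3) | ant1:(2,1)->S->(3,1)
  grid max=3 at (3,1)
Step 4: ant0:(0,3)->S->(1,3) | ant1:(3,1)->N->(2,1)
  grid max=2 at (3,1)
Step 5: ant0:(1,3)->N->(0,3) | ant1:(2,1)->S->(3,1)
  grid max=3 at (3,1)
Final grid:
  0 0 0 1
  0 0 0 0
  0 0 0 0
  0 3 0 0
Max pheromone 3 at (3,1)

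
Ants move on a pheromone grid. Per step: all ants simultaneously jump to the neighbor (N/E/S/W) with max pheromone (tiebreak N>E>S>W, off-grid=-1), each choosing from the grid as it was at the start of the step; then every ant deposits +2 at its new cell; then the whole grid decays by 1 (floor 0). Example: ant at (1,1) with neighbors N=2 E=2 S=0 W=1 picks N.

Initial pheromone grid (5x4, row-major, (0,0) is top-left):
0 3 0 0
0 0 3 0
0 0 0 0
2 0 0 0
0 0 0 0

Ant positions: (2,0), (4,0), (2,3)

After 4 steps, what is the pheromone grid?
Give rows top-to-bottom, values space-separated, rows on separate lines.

After step 1: ants at (3,0),(3,0),(1,3)
  0 2 0 0
  0 0 2 1
  0 0 0 0
  5 0 0 0
  0 0 0 0
After step 2: ants at (2,0),(2,0),(1,2)
  0 1 0 0
  0 0 3 0
  3 0 0 0
  4 0 0 0
  0 0 0 0
After step 3: ants at (3,0),(3,0),(0,2)
  0 0 1 0
  0 0 2 0
  2 0 0 0
  7 0 0 0
  0 0 0 0
After step 4: ants at (2,0),(2,0),(1,2)
  0 0 0 0
  0 0 3 0
  5 0 0 0
  6 0 0 0
  0 0 0 0

0 0 0 0
0 0 3 0
5 0 0 0
6 0 0 0
0 0 0 0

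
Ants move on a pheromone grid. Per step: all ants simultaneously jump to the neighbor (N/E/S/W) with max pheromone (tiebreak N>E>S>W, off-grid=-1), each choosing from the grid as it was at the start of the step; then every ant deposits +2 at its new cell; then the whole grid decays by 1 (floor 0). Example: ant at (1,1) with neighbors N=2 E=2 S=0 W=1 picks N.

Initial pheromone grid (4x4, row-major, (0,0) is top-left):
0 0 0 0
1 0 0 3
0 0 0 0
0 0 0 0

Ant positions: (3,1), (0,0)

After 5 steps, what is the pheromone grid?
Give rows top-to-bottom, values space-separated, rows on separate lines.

After step 1: ants at (2,1),(1,0)
  0 0 0 0
  2 0 0 2
  0 1 0 0
  0 0 0 0
After step 2: ants at (1,1),(0,0)
  1 0 0 0
  1 1 0 1
  0 0 0 0
  0 0 0 0
After step 3: ants at (1,0),(1,0)
  0 0 0 0
  4 0 0 0
  0 0 0 0
  0 0 0 0
After step 4: ants at (0,0),(0,0)
  3 0 0 0
  3 0 0 0
  0 0 0 0
  0 0 0 0
After step 5: ants at (1,0),(1,0)
  2 0 0 0
  6 0 0 0
  0 0 0 0
  0 0 0 0

2 0 0 0
6 0 0 0
0 0 0 0
0 0 0 0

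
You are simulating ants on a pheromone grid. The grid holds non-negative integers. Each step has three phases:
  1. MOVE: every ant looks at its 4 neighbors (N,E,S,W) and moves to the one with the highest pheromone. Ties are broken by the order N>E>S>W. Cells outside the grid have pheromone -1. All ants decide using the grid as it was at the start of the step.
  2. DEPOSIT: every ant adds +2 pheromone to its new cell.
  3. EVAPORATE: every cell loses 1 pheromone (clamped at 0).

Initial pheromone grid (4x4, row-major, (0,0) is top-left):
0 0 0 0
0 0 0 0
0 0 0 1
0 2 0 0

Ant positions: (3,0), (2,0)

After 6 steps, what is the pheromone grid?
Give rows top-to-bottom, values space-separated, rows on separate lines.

After step 1: ants at (3,1),(1,0)
  0 0 0 0
  1 0 0 0
  0 0 0 0
  0 3 0 0
After step 2: ants at (2,1),(0,0)
  1 0 0 0
  0 0 0 0
  0 1 0 0
  0 2 0 0
After step 3: ants at (3,1),(0,1)
  0 1 0 0
  0 0 0 0
  0 0 0 0
  0 3 0 0
After step 4: ants at (2,1),(0,2)
  0 0 1 0
  0 0 0 0
  0 1 0 0
  0 2 0 0
After step 5: ants at (3,1),(0,3)
  0 0 0 1
  0 0 0 0
  0 0 0 0
  0 3 0 0
After step 6: ants at (2,1),(1,3)
  0 0 0 0
  0 0 0 1
  0 1 0 0
  0 2 0 0

0 0 0 0
0 0 0 1
0 1 0 0
0 2 0 0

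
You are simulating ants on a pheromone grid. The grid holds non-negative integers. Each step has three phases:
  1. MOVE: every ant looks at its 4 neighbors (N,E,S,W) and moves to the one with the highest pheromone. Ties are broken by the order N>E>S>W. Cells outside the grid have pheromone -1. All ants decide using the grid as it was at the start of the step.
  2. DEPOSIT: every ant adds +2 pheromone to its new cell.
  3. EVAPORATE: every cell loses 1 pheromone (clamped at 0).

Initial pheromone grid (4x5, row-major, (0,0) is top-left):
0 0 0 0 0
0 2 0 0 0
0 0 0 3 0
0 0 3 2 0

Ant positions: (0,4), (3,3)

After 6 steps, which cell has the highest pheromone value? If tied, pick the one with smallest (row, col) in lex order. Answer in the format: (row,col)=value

Step 1: ant0:(0,4)->S->(1,4) | ant1:(3,3)->N->(2,3)
  grid max=4 at (2,3)
Step 2: ant0:(1,4)->N->(0,4) | ant1:(2,3)->S->(3,3)
  grid max=3 at (2,3)
Step 3: ant0:(0,4)->S->(1,4) | ant1:(3,3)->N->(2,3)
  grid max=4 at (2,3)
Step 4: ant0:(1,4)->N->(0,4) | ant1:(2,3)->S->(3,3)
  grid max=3 at (2,3)
Step 5: ant0:(0,4)->S->(1,4) | ant1:(3,3)->N->(2,3)
  grid max=4 at (2,3)
Step 6: ant0:(1,4)->N->(0,4) | ant1:(2,3)->S->(3,3)
  grid max=3 at (2,3)
Final grid:
  0 0 0 0 1
  0 0 0 0 0
  0 0 0 3 0
  0 0 0 2 0
Max pheromone 3 at (2,3)

Answer: (2,3)=3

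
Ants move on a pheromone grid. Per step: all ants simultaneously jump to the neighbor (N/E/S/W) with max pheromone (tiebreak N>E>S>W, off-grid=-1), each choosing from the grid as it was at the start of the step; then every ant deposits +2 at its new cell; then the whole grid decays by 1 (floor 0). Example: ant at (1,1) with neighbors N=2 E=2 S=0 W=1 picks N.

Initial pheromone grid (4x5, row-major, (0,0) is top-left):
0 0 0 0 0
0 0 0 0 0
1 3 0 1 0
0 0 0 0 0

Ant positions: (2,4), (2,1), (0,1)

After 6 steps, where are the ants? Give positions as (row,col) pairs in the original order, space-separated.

Step 1: ant0:(2,4)->W->(2,3) | ant1:(2,1)->W->(2,0) | ant2:(0,1)->E->(0,2)
  grid max=2 at (2,0)
Step 2: ant0:(2,3)->N->(1,3) | ant1:(2,0)->E->(2,1) | ant2:(0,2)->E->(0,3)
  grid max=3 at (2,1)
Step 3: ant0:(1,3)->N->(0,3) | ant1:(2,1)->W->(2,0) | ant2:(0,3)->S->(1,3)
  grid max=2 at (0,3)
Step 4: ant0:(0,3)->S->(1,3) | ant1:(2,0)->E->(2,1) | ant2:(1,3)->N->(0,3)
  grid max=3 at (0,3)
Step 5: ant0:(1,3)->N->(0,3) | ant1:(2,1)->W->(2,0) | ant2:(0,3)->S->(1,3)
  grid max=4 at (0,3)
Step 6: ant0:(0,3)->S->(1,3) | ant1:(2,0)->E->(2,1) | ant2:(1,3)->N->(0,3)
  grid max=5 at (0,3)

(1,3) (2,1) (0,3)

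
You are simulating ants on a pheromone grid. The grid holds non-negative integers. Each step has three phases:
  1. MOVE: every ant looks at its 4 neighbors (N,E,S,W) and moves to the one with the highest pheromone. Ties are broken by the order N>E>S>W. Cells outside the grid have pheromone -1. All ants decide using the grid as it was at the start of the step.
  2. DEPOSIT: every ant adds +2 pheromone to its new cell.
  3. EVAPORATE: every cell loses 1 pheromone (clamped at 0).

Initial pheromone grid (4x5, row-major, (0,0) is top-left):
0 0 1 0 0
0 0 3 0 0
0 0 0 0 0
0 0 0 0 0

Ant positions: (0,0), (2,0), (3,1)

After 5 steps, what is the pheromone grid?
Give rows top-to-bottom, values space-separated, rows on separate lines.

After step 1: ants at (0,1),(1,0),(2,1)
  0 1 0 0 0
  1 0 2 0 0
  0 1 0 0 0
  0 0 0 0 0
After step 2: ants at (0,2),(0,0),(1,1)
  1 0 1 0 0
  0 1 1 0 0
  0 0 0 0 0
  0 0 0 0 0
After step 3: ants at (1,2),(0,1),(1,2)
  0 1 0 0 0
  0 0 4 0 0
  0 0 0 0 0
  0 0 0 0 0
After step 4: ants at (0,2),(0,2),(0,2)
  0 0 5 0 0
  0 0 3 0 0
  0 0 0 0 0
  0 0 0 0 0
After step 5: ants at (1,2),(1,2),(1,2)
  0 0 4 0 0
  0 0 8 0 0
  0 0 0 0 0
  0 0 0 0 0

0 0 4 0 0
0 0 8 0 0
0 0 0 0 0
0 0 0 0 0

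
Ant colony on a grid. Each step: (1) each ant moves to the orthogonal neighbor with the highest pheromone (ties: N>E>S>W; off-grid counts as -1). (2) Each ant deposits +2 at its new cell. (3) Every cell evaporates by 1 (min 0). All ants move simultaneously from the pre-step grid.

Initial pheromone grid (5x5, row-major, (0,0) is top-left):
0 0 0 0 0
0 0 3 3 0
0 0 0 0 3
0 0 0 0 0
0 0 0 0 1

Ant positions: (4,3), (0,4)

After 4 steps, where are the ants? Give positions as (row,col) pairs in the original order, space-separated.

Step 1: ant0:(4,3)->E->(4,4) | ant1:(0,4)->S->(1,4)
  grid max=2 at (1,2)
Step 2: ant0:(4,4)->N->(3,4) | ant1:(1,4)->S->(2,4)
  grid max=3 at (2,4)
Step 3: ant0:(3,4)->N->(2,4) | ant1:(2,4)->S->(3,4)
  grid max=4 at (2,4)
Step 4: ant0:(2,4)->S->(3,4) | ant1:(3,4)->N->(2,4)
  grid max=5 at (2,4)

(3,4) (2,4)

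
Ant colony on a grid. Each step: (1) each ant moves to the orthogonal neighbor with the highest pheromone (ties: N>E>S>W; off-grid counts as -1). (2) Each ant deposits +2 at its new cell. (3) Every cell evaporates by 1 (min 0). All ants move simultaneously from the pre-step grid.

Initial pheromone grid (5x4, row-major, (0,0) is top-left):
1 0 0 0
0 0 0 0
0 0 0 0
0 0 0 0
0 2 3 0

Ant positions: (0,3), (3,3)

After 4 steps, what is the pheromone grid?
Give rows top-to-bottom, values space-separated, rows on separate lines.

After step 1: ants at (1,3),(2,3)
  0 0 0 0
  0 0 0 1
  0 0 0 1
  0 0 0 0
  0 1 2 0
After step 2: ants at (2,3),(1,3)
  0 0 0 0
  0 0 0 2
  0 0 0 2
  0 0 0 0
  0 0 1 0
After step 3: ants at (1,3),(2,3)
  0 0 0 0
  0 0 0 3
  0 0 0 3
  0 0 0 0
  0 0 0 0
After step 4: ants at (2,3),(1,3)
  0 0 0 0
  0 0 0 4
  0 0 0 4
  0 0 0 0
  0 0 0 0

0 0 0 0
0 0 0 4
0 0 0 4
0 0 0 0
0 0 0 0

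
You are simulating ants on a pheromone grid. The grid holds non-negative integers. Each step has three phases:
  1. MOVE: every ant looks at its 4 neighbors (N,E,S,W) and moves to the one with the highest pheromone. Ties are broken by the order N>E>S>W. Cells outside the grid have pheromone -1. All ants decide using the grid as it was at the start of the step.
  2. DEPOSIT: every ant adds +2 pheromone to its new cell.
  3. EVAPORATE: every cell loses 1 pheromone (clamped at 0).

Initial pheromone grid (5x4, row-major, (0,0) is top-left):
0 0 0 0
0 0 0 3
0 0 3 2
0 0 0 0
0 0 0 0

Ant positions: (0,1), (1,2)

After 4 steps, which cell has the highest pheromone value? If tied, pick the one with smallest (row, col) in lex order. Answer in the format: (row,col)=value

Step 1: ant0:(0,1)->E->(0,2) | ant1:(1,2)->E->(1,3)
  grid max=4 at (1,3)
Step 2: ant0:(0,2)->E->(0,3) | ant1:(1,3)->S->(2,3)
  grid max=3 at (1,3)
Step 3: ant0:(0,3)->S->(1,3) | ant1:(2,3)->N->(1,3)
  grid max=6 at (1,3)
Step 4: ant0:(1,3)->S->(2,3) | ant1:(1,3)->S->(2,3)
  grid max=5 at (1,3)
Final grid:
  0 0 0 0
  0 0 0 5
  0 0 0 4
  0 0 0 0
  0 0 0 0
Max pheromone 5 at (1,3)

Answer: (1,3)=5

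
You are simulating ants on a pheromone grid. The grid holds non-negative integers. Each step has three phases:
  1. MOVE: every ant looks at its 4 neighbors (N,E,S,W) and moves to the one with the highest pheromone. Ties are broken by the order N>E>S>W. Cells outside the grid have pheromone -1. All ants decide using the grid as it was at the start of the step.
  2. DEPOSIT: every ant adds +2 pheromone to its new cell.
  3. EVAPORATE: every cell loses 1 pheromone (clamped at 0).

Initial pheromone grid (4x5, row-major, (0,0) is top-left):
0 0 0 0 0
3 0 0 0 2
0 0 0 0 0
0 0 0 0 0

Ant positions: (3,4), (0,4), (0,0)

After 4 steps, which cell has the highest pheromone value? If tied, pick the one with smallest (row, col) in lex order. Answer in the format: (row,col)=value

Answer: (1,4)=6

Derivation:
Step 1: ant0:(3,4)->N->(2,4) | ant1:(0,4)->S->(1,4) | ant2:(0,0)->S->(1,0)
  grid max=4 at (1,0)
Step 2: ant0:(2,4)->N->(1,4) | ant1:(1,4)->S->(2,4) | ant2:(1,0)->N->(0,0)
  grid max=4 at (1,4)
Step 3: ant0:(1,4)->S->(2,4) | ant1:(2,4)->N->(1,4) | ant2:(0,0)->S->(1,0)
  grid max=5 at (1,4)
Step 4: ant0:(2,4)->N->(1,4) | ant1:(1,4)->S->(2,4) | ant2:(1,0)->N->(0,0)
  grid max=6 at (1,4)
Final grid:
  1 0 0 0 0
  3 0 0 0 6
  0 0 0 0 4
  0 0 0 0 0
Max pheromone 6 at (1,4)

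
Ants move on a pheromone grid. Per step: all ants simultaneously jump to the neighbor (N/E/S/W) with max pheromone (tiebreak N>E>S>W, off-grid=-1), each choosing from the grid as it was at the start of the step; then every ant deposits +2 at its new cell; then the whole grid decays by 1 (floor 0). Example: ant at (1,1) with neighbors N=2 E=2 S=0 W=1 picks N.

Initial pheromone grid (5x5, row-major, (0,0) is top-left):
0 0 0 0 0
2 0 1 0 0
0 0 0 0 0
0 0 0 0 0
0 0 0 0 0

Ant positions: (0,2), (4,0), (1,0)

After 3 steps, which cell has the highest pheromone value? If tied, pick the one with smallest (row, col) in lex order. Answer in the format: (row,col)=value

Answer: (1,0)=3

Derivation:
Step 1: ant0:(0,2)->S->(1,2) | ant1:(4,0)->N->(3,0) | ant2:(1,0)->N->(0,0)
  grid max=2 at (1,2)
Step 2: ant0:(1,2)->N->(0,2) | ant1:(3,0)->N->(2,0) | ant2:(0,0)->S->(1,0)
  grid max=2 at (1,0)
Step 3: ant0:(0,2)->S->(1,2) | ant1:(2,0)->N->(1,0) | ant2:(1,0)->S->(2,0)
  grid max=3 at (1,0)
Final grid:
  0 0 0 0 0
  3 0 2 0 0
  2 0 0 0 0
  0 0 0 0 0
  0 0 0 0 0
Max pheromone 3 at (1,0)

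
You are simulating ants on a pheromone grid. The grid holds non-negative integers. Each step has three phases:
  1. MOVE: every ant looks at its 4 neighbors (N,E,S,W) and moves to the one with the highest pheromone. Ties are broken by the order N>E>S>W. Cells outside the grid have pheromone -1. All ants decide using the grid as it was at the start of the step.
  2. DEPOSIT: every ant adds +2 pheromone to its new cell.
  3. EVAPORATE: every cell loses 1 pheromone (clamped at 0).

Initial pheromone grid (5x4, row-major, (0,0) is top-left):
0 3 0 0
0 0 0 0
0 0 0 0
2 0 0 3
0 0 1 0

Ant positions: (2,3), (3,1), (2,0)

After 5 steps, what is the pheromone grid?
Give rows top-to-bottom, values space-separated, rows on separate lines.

After step 1: ants at (3,3),(3,0),(3,0)
  0 2 0 0
  0 0 0 0
  0 0 0 0
  5 0 0 4
  0 0 0 0
After step 2: ants at (2,3),(2,0),(2,0)
  0 1 0 0
  0 0 0 0
  3 0 0 1
  4 0 0 3
  0 0 0 0
After step 3: ants at (3,3),(3,0),(3,0)
  0 0 0 0
  0 0 0 0
  2 0 0 0
  7 0 0 4
  0 0 0 0
After step 4: ants at (2,3),(2,0),(2,0)
  0 0 0 0
  0 0 0 0
  5 0 0 1
  6 0 0 3
  0 0 0 0
After step 5: ants at (3,3),(3,0),(3,0)
  0 0 0 0
  0 0 0 0
  4 0 0 0
  9 0 0 4
  0 0 0 0

0 0 0 0
0 0 0 0
4 0 0 0
9 0 0 4
0 0 0 0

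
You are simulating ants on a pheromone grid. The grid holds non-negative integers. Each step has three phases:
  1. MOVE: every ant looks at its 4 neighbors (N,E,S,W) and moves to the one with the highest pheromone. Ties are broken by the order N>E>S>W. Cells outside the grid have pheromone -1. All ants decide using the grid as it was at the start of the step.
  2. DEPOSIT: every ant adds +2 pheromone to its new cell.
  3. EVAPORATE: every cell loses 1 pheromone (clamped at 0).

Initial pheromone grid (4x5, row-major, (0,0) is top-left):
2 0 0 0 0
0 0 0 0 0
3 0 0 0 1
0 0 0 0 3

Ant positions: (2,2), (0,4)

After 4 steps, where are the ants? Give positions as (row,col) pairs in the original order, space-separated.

Step 1: ant0:(2,2)->N->(1,2) | ant1:(0,4)->S->(1,4)
  grid max=2 at (2,0)
Step 2: ant0:(1,2)->N->(0,2) | ant1:(1,4)->N->(0,4)
  grid max=1 at (0,2)
Step 3: ant0:(0,2)->E->(0,3) | ant1:(0,4)->S->(1,4)
  grid max=1 at (0,3)
Step 4: ant0:(0,3)->E->(0,4) | ant1:(1,4)->N->(0,4)
  grid max=3 at (0,4)

(0,4) (0,4)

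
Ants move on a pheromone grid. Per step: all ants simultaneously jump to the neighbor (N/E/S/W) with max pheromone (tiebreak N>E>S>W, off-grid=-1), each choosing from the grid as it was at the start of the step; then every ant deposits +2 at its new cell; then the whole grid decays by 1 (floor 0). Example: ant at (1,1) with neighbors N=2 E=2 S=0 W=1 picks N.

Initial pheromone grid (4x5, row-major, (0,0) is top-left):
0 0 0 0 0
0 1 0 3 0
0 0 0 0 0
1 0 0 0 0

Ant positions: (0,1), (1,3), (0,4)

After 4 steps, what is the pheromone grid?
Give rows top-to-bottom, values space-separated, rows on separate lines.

After step 1: ants at (1,1),(0,3),(1,4)
  0 0 0 1 0
  0 2 0 2 1
  0 0 0 0 0
  0 0 0 0 0
After step 2: ants at (0,1),(1,3),(1,3)
  0 1 0 0 0
  0 1 0 5 0
  0 0 0 0 0
  0 0 0 0 0
After step 3: ants at (1,1),(0,3),(0,3)
  0 0 0 3 0
  0 2 0 4 0
  0 0 0 0 0
  0 0 0 0 0
After step 4: ants at (0,1),(1,3),(1,3)
  0 1 0 2 0
  0 1 0 7 0
  0 0 0 0 0
  0 0 0 0 0

0 1 0 2 0
0 1 0 7 0
0 0 0 0 0
0 0 0 0 0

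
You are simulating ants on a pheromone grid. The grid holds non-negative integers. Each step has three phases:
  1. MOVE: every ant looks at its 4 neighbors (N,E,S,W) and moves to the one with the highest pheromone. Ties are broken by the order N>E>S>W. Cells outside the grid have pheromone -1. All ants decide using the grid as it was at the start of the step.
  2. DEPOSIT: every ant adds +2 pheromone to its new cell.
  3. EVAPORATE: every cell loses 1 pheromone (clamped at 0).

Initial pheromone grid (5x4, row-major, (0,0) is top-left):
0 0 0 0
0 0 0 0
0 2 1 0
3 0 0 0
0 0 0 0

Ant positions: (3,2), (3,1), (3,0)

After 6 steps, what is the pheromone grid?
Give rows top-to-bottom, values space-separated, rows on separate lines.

After step 1: ants at (2,2),(3,0),(2,0)
  0 0 0 0
  0 0 0 0
  1 1 2 0
  4 0 0 0
  0 0 0 0
After step 2: ants at (2,1),(2,0),(3,0)
  0 0 0 0
  0 0 0 0
  2 2 1 0
  5 0 0 0
  0 0 0 0
After step 3: ants at (2,0),(3,0),(2,0)
  0 0 0 0
  0 0 0 0
  5 1 0 0
  6 0 0 0
  0 0 0 0
After step 4: ants at (3,0),(2,0),(3,0)
  0 0 0 0
  0 0 0 0
  6 0 0 0
  9 0 0 0
  0 0 0 0
After step 5: ants at (2,0),(3,0),(2,0)
  0 0 0 0
  0 0 0 0
  9 0 0 0
  10 0 0 0
  0 0 0 0
After step 6: ants at (3,0),(2,0),(3,0)
  0 0 0 0
  0 0 0 0
  10 0 0 0
  13 0 0 0
  0 0 0 0

0 0 0 0
0 0 0 0
10 0 0 0
13 0 0 0
0 0 0 0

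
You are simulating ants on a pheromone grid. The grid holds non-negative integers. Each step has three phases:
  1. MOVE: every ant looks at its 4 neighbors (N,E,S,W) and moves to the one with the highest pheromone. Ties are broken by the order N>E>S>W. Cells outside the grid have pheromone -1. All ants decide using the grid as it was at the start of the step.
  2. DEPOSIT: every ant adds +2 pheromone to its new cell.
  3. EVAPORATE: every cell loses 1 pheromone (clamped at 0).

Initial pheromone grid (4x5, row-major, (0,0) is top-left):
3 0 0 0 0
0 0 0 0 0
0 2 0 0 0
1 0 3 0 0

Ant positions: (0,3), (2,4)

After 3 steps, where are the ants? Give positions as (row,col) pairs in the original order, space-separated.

Step 1: ant0:(0,3)->E->(0,4) | ant1:(2,4)->N->(1,4)
  grid max=2 at (0,0)
Step 2: ant0:(0,4)->S->(1,4) | ant1:(1,4)->N->(0,4)
  grid max=2 at (0,4)
Step 3: ant0:(1,4)->N->(0,4) | ant1:(0,4)->S->(1,4)
  grid max=3 at (0,4)

(0,4) (1,4)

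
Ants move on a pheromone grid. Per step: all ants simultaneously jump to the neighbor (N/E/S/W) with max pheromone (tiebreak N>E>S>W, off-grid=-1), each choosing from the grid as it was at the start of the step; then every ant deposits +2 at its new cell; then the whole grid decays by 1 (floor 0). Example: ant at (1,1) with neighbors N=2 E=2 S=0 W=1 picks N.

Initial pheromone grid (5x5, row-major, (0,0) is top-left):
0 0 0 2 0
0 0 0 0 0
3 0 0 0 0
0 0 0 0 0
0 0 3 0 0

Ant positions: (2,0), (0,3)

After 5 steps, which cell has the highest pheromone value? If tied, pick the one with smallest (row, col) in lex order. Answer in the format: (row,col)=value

Step 1: ant0:(2,0)->N->(1,0) | ant1:(0,3)->E->(0,4)
  grid max=2 at (2,0)
Step 2: ant0:(1,0)->S->(2,0) | ant1:(0,4)->W->(0,3)
  grid max=3 at (2,0)
Step 3: ant0:(2,0)->N->(1,0) | ant1:(0,3)->E->(0,4)
  grid max=2 at (2,0)
Step 4: ant0:(1,0)->S->(2,0) | ant1:(0,4)->W->(0,3)
  grid max=3 at (2,0)
Step 5: ant0:(2,0)->N->(1,0) | ant1:(0,3)->E->(0,4)
  grid max=2 at (2,0)
Final grid:
  0 0 0 1 1
  1 0 0 0 0
  2 0 0 0 0
  0 0 0 0 0
  0 0 0 0 0
Max pheromone 2 at (2,0)

Answer: (2,0)=2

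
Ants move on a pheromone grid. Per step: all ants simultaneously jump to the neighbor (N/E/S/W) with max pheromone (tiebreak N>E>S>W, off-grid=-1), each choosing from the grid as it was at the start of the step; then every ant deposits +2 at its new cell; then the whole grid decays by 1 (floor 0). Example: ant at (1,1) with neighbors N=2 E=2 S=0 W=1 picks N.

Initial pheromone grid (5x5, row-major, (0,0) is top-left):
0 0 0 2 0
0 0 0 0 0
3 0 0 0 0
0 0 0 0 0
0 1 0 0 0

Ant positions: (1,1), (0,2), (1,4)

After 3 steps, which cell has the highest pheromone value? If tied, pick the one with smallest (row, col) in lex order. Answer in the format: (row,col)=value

Step 1: ant0:(1,1)->N->(0,1) | ant1:(0,2)->E->(0,3) | ant2:(1,4)->N->(0,4)
  grid max=3 at (0,3)
Step 2: ant0:(0,1)->E->(0,2) | ant1:(0,3)->E->(0,4) | ant2:(0,4)->W->(0,3)
  grid max=4 at (0,3)
Step 3: ant0:(0,2)->E->(0,3) | ant1:(0,4)->W->(0,3) | ant2:(0,3)->E->(0,4)
  grid max=7 at (0,3)
Final grid:
  0 0 0 7 3
  0 0 0 0 0
  0 0 0 0 0
  0 0 0 0 0
  0 0 0 0 0
Max pheromone 7 at (0,3)

Answer: (0,3)=7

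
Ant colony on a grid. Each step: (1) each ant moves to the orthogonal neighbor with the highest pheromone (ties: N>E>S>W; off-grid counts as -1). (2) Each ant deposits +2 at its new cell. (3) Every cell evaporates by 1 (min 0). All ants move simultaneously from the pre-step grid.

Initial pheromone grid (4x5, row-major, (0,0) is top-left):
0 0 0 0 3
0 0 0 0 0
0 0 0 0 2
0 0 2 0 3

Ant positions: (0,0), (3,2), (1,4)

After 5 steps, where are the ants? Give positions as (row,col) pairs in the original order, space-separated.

Step 1: ant0:(0,0)->E->(0,1) | ant1:(3,2)->N->(2,2) | ant2:(1,4)->N->(0,4)
  grid max=4 at (0,4)
Step 2: ant0:(0,1)->E->(0,2) | ant1:(2,2)->S->(3,2) | ant2:(0,4)->S->(1,4)
  grid max=3 at (0,4)
Step 3: ant0:(0,2)->E->(0,3) | ant1:(3,2)->N->(2,2) | ant2:(1,4)->N->(0,4)
  grid max=4 at (0,4)
Step 4: ant0:(0,3)->E->(0,4) | ant1:(2,2)->S->(3,2) | ant2:(0,4)->W->(0,3)
  grid max=5 at (0,4)
Step 5: ant0:(0,4)->W->(0,3) | ant1:(3,2)->N->(2,2) | ant2:(0,3)->E->(0,4)
  grid max=6 at (0,4)

(0,3) (2,2) (0,4)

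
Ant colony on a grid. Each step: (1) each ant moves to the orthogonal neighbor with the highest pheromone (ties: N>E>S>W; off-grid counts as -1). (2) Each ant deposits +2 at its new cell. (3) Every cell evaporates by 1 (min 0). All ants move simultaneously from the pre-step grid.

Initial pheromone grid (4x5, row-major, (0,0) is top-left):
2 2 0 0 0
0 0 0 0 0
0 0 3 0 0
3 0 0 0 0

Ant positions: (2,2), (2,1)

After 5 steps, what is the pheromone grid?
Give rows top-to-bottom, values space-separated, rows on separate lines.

After step 1: ants at (1,2),(2,2)
  1 1 0 0 0
  0 0 1 0 0
  0 0 4 0 0
  2 0 0 0 0
After step 2: ants at (2,2),(1,2)
  0 0 0 0 0
  0 0 2 0 0
  0 0 5 0 0
  1 0 0 0 0
After step 3: ants at (1,2),(2,2)
  0 0 0 0 0
  0 0 3 0 0
  0 0 6 0 0
  0 0 0 0 0
After step 4: ants at (2,2),(1,2)
  0 0 0 0 0
  0 0 4 0 0
  0 0 7 0 0
  0 0 0 0 0
After step 5: ants at (1,2),(2,2)
  0 0 0 0 0
  0 0 5 0 0
  0 0 8 0 0
  0 0 0 0 0

0 0 0 0 0
0 0 5 0 0
0 0 8 0 0
0 0 0 0 0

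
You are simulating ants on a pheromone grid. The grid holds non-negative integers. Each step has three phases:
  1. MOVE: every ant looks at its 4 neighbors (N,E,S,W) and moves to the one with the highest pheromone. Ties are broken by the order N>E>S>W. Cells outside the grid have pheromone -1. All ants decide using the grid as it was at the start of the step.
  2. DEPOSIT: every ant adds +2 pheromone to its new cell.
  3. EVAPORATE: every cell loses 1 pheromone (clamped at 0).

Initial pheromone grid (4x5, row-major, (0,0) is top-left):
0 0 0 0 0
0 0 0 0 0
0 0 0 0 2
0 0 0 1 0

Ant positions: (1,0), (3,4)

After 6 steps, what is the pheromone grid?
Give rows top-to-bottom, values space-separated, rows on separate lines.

After step 1: ants at (0,0),(2,4)
  1 0 0 0 0
  0 0 0 0 0
  0 0 0 0 3
  0 0 0 0 0
After step 2: ants at (0,1),(1,4)
  0 1 0 0 0
  0 0 0 0 1
  0 0 0 0 2
  0 0 0 0 0
After step 3: ants at (0,2),(2,4)
  0 0 1 0 0
  0 0 0 0 0
  0 0 0 0 3
  0 0 0 0 0
After step 4: ants at (0,3),(1,4)
  0 0 0 1 0
  0 0 0 0 1
  0 0 0 0 2
  0 0 0 0 0
After step 5: ants at (0,4),(2,4)
  0 0 0 0 1
  0 0 0 0 0
  0 0 0 0 3
  0 0 0 0 0
After step 6: ants at (1,4),(1,4)
  0 0 0 0 0
  0 0 0 0 3
  0 0 0 0 2
  0 0 0 0 0

0 0 0 0 0
0 0 0 0 3
0 0 0 0 2
0 0 0 0 0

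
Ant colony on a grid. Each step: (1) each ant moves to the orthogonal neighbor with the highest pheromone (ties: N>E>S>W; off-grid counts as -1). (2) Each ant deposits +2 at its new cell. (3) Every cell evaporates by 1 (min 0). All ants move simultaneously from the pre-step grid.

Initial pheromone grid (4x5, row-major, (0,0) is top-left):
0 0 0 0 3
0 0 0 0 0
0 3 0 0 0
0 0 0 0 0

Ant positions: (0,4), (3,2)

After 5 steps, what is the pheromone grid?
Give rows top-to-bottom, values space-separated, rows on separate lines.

After step 1: ants at (1,4),(2,2)
  0 0 0 0 2
  0 0 0 0 1
  0 2 1 0 0
  0 0 0 0 0
After step 2: ants at (0,4),(2,1)
  0 0 0 0 3
  0 0 0 0 0
  0 3 0 0 0
  0 0 0 0 0
After step 3: ants at (1,4),(1,1)
  0 0 0 0 2
  0 1 0 0 1
  0 2 0 0 0
  0 0 0 0 0
After step 4: ants at (0,4),(2,1)
  0 0 0 0 3
  0 0 0 0 0
  0 3 0 0 0
  0 0 0 0 0
After step 5: ants at (1,4),(1,1)
  0 0 0 0 2
  0 1 0 0 1
  0 2 0 0 0
  0 0 0 0 0

0 0 0 0 2
0 1 0 0 1
0 2 0 0 0
0 0 0 0 0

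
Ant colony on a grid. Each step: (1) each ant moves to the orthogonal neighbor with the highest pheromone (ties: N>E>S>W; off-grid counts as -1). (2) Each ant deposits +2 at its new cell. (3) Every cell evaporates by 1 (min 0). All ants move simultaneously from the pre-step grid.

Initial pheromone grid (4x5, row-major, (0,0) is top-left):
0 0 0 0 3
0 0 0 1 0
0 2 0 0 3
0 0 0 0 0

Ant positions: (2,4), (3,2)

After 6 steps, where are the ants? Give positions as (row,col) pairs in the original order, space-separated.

Step 1: ant0:(2,4)->N->(1,4) | ant1:(3,2)->N->(2,2)
  grid max=2 at (0,4)
Step 2: ant0:(1,4)->N->(0,4) | ant1:(2,2)->W->(2,1)
  grid max=3 at (0,4)
Step 3: ant0:(0,4)->S->(1,4) | ant1:(2,1)->N->(1,1)
  grid max=2 at (0,4)
Step 4: ant0:(1,4)->N->(0,4) | ant1:(1,1)->S->(2,1)
  grid max=3 at (0,4)
Step 5: ant0:(0,4)->S->(1,4) | ant1:(2,1)->N->(1,1)
  grid max=2 at (0,4)
Step 6: ant0:(1,4)->N->(0,4) | ant1:(1,1)->S->(2,1)
  grid max=3 at (0,4)

(0,4) (2,1)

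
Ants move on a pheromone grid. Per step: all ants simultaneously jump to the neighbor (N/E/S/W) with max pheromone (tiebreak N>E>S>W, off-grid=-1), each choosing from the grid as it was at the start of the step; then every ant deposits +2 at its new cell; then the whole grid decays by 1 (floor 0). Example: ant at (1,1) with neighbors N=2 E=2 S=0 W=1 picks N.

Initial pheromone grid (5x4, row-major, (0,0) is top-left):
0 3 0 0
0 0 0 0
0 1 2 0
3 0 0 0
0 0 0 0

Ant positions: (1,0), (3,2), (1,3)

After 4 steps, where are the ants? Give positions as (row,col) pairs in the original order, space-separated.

Step 1: ant0:(1,0)->N->(0,0) | ant1:(3,2)->N->(2,2) | ant2:(1,3)->N->(0,3)
  grid max=3 at (2,2)
Step 2: ant0:(0,0)->E->(0,1) | ant1:(2,2)->N->(1,2) | ant2:(0,3)->S->(1,3)
  grid max=3 at (0,1)
Step 3: ant0:(0,1)->E->(0,2) | ant1:(1,2)->S->(2,2) | ant2:(1,3)->W->(1,2)
  grid max=3 at (2,2)
Step 4: ant0:(0,2)->S->(1,2) | ant1:(2,2)->N->(1,2) | ant2:(1,2)->S->(2,2)
  grid max=5 at (1,2)

(1,2) (1,2) (2,2)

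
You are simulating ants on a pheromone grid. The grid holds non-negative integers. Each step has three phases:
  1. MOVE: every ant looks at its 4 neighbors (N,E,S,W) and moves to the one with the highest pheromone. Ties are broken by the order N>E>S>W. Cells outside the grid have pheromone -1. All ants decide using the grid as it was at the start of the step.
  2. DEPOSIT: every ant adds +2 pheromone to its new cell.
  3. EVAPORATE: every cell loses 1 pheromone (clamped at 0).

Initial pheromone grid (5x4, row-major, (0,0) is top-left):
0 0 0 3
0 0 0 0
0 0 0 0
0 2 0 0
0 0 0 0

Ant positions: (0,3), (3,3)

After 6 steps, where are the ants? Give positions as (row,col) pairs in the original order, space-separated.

Step 1: ant0:(0,3)->S->(1,3) | ant1:(3,3)->N->(2,3)
  grid max=2 at (0,3)
Step 2: ant0:(1,3)->N->(0,3) | ant1:(2,3)->N->(1,3)
  grid max=3 at (0,3)
Step 3: ant0:(0,3)->S->(1,3) | ant1:(1,3)->N->(0,3)
  grid max=4 at (0,3)
Step 4: ant0:(1,3)->N->(0,3) | ant1:(0,3)->S->(1,3)
  grid max=5 at (0,3)
Step 5: ant0:(0,3)->S->(1,3) | ant1:(1,3)->N->(0,3)
  grid max=6 at (0,3)
Step 6: ant0:(1,3)->N->(0,3) | ant1:(0,3)->S->(1,3)
  grid max=7 at (0,3)

(0,3) (1,3)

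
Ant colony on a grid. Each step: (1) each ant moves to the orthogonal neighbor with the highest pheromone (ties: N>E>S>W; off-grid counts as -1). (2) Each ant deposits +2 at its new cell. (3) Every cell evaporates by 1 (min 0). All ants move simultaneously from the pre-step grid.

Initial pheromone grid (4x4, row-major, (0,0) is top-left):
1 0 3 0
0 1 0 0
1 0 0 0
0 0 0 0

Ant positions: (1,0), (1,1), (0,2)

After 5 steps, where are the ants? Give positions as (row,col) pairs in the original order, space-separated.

Step 1: ant0:(1,0)->N->(0,0) | ant1:(1,1)->N->(0,1) | ant2:(0,2)->E->(0,3)
  grid max=2 at (0,0)
Step 2: ant0:(0,0)->E->(0,1) | ant1:(0,1)->E->(0,2) | ant2:(0,3)->W->(0,2)
  grid max=5 at (0,2)
Step 3: ant0:(0,1)->E->(0,2) | ant1:(0,2)->W->(0,1) | ant2:(0,2)->W->(0,1)
  grid max=6 at (0,2)
Step 4: ant0:(0,2)->W->(0,1) | ant1:(0,1)->E->(0,2) | ant2:(0,1)->E->(0,2)
  grid max=9 at (0,2)
Step 5: ant0:(0,1)->E->(0,2) | ant1:(0,2)->W->(0,1) | ant2:(0,2)->W->(0,1)
  grid max=10 at (0,2)

(0,2) (0,1) (0,1)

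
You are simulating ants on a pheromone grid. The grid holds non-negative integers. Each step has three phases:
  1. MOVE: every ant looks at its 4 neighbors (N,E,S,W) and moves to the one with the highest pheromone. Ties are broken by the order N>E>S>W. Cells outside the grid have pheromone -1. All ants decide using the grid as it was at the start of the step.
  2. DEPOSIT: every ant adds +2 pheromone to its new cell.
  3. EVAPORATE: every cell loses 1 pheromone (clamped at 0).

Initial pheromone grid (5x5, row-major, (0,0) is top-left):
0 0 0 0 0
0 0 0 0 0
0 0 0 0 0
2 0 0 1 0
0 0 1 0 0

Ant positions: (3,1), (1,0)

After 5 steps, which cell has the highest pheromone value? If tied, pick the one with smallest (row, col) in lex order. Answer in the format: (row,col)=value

Step 1: ant0:(3,1)->W->(3,0) | ant1:(1,0)->N->(0,0)
  grid max=3 at (3,0)
Step 2: ant0:(3,0)->N->(2,0) | ant1:(0,0)->E->(0,1)
  grid max=2 at (3,0)
Step 3: ant0:(2,0)->S->(3,0) | ant1:(0,1)->E->(0,2)
  grid max=3 at (3,0)
Step 4: ant0:(3,0)->N->(2,0) | ant1:(0,2)->E->(0,3)
  grid max=2 at (3,0)
Step 5: ant0:(2,0)->S->(3,0) | ant1:(0,3)->E->(0,4)
  grid max=3 at (3,0)
Final grid:
  0 0 0 0 1
  0 0 0 0 0
  0 0 0 0 0
  3 0 0 0 0
  0 0 0 0 0
Max pheromone 3 at (3,0)

Answer: (3,0)=3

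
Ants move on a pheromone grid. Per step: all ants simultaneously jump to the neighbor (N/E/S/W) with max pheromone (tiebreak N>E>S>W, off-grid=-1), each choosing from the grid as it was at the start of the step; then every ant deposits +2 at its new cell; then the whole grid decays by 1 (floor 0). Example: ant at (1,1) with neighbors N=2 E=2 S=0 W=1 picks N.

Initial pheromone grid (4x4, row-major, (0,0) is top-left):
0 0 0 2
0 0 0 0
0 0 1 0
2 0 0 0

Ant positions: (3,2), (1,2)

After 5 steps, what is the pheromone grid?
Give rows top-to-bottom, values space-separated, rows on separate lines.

After step 1: ants at (2,2),(2,2)
  0 0 0 1
  0 0 0 0
  0 0 4 0
  1 0 0 0
After step 2: ants at (1,2),(1,2)
  0 0 0 0
  0 0 3 0
  0 0 3 0
  0 0 0 0
After step 3: ants at (2,2),(2,2)
  0 0 0 0
  0 0 2 0
  0 0 6 0
  0 0 0 0
After step 4: ants at (1,2),(1,2)
  0 0 0 0
  0 0 5 0
  0 0 5 0
  0 0 0 0
After step 5: ants at (2,2),(2,2)
  0 0 0 0
  0 0 4 0
  0 0 8 0
  0 0 0 0

0 0 0 0
0 0 4 0
0 0 8 0
0 0 0 0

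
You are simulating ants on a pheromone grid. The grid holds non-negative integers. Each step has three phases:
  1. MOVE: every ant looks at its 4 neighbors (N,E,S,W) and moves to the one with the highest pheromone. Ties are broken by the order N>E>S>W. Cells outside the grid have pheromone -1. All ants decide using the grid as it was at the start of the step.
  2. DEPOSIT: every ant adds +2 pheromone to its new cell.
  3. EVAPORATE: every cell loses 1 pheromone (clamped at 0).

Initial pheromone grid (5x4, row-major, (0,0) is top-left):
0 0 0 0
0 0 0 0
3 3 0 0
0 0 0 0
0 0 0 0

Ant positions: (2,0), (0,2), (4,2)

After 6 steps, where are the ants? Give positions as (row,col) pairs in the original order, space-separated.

Step 1: ant0:(2,0)->E->(2,1) | ant1:(0,2)->E->(0,3) | ant2:(4,2)->N->(3,2)
  grid max=4 at (2,1)
Step 2: ant0:(2,1)->W->(2,0) | ant1:(0,3)->S->(1,3) | ant2:(3,2)->N->(2,2)
  grid max=3 at (2,0)
Step 3: ant0:(2,0)->E->(2,1) | ant1:(1,3)->N->(0,3) | ant2:(2,2)->W->(2,1)
  grid max=6 at (2,1)
Step 4: ant0:(2,1)->W->(2,0) | ant1:(0,3)->S->(1,3) | ant2:(2,1)->W->(2,0)
  grid max=5 at (2,0)
Step 5: ant0:(2,0)->E->(2,1) | ant1:(1,3)->N->(0,3) | ant2:(2,0)->E->(2,1)
  grid max=8 at (2,1)
Step 6: ant0:(2,1)->W->(2,0) | ant1:(0,3)->S->(1,3) | ant2:(2,1)->W->(2,0)
  grid max=7 at (2,0)

(2,0) (1,3) (2,0)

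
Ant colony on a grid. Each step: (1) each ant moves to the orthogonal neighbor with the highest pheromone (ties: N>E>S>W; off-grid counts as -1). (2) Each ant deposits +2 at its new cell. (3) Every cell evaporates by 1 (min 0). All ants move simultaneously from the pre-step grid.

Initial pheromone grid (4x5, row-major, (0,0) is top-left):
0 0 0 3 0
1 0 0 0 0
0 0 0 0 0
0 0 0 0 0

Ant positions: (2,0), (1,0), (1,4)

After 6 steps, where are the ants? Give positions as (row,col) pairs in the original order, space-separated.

Step 1: ant0:(2,0)->N->(1,0) | ant1:(1,0)->N->(0,0) | ant2:(1,4)->N->(0,4)
  grid max=2 at (0,3)
Step 2: ant0:(1,0)->N->(0,0) | ant1:(0,0)->S->(1,0) | ant2:(0,4)->W->(0,3)
  grid max=3 at (0,3)
Step 3: ant0:(0,0)->S->(1,0) | ant1:(1,0)->N->(0,0) | ant2:(0,3)->E->(0,4)
  grid max=4 at (1,0)
Step 4: ant0:(1,0)->N->(0,0) | ant1:(0,0)->S->(1,0) | ant2:(0,4)->W->(0,3)
  grid max=5 at (1,0)
Step 5: ant0:(0,0)->S->(1,0) | ant1:(1,0)->N->(0,0) | ant2:(0,3)->E->(0,4)
  grid max=6 at (1,0)
Step 6: ant0:(1,0)->N->(0,0) | ant1:(0,0)->S->(1,0) | ant2:(0,4)->W->(0,3)
  grid max=7 at (1,0)

(0,0) (1,0) (0,3)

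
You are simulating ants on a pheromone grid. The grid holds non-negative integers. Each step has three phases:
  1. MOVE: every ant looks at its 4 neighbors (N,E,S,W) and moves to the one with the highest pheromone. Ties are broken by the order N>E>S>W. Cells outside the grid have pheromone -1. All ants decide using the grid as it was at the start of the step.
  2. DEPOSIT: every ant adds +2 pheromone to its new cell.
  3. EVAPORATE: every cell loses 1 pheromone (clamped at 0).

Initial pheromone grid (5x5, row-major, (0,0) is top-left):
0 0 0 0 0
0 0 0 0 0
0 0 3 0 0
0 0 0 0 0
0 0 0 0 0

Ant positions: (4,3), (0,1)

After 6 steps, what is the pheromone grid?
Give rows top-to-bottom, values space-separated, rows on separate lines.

After step 1: ants at (3,3),(0,2)
  0 0 1 0 0
  0 0 0 0 0
  0 0 2 0 0
  0 0 0 1 0
  0 0 0 0 0
After step 2: ants at (2,3),(0,3)
  0 0 0 1 0
  0 0 0 0 0
  0 0 1 1 0
  0 0 0 0 0
  0 0 0 0 0
After step 3: ants at (2,2),(0,4)
  0 0 0 0 1
  0 0 0 0 0
  0 0 2 0 0
  0 0 0 0 0
  0 0 0 0 0
After step 4: ants at (1,2),(1,4)
  0 0 0 0 0
  0 0 1 0 1
  0 0 1 0 0
  0 0 0 0 0
  0 0 0 0 0
After step 5: ants at (2,2),(0,4)
  0 0 0 0 1
  0 0 0 0 0
  0 0 2 0 0
  0 0 0 0 0
  0 0 0 0 0
After step 6: ants at (1,2),(1,4)
  0 0 0 0 0
  0 0 1 0 1
  0 0 1 0 0
  0 0 0 0 0
  0 0 0 0 0

0 0 0 0 0
0 0 1 0 1
0 0 1 0 0
0 0 0 0 0
0 0 0 0 0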